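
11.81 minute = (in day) 0.008201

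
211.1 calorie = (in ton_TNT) 2.111e-07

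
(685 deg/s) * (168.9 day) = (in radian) 1.745e+08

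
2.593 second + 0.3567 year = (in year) 0.3567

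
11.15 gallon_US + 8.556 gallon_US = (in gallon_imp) 16.41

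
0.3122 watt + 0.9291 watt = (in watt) 1.241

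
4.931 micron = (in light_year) 5.212e-22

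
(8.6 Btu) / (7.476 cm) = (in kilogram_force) 1.238e+04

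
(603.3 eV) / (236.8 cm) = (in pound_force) 9.176e-18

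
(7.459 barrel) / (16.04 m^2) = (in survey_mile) 4.594e-05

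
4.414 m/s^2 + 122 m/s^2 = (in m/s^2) 126.4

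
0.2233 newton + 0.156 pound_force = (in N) 0.9172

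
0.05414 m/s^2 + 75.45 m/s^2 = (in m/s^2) 75.5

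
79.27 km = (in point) 2.247e+08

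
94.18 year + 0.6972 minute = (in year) 94.18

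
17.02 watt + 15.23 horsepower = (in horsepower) 15.25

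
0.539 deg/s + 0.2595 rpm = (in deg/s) 2.096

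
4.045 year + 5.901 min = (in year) 4.045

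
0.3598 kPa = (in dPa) 3598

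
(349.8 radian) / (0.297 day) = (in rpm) 0.1302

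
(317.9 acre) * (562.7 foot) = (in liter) 2.206e+11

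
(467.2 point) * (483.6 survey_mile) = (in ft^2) 1.381e+06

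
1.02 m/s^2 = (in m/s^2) 1.02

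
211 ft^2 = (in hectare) 0.00196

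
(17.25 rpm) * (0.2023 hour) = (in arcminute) 4.523e+06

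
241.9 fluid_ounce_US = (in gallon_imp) 1.574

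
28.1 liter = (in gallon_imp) 6.181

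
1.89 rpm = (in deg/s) 11.34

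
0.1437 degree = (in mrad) 2.508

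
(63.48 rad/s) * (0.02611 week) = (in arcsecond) 2.068e+11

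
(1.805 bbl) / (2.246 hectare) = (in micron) 12.78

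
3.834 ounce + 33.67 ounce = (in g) 1063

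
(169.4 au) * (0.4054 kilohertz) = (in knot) 1.997e+16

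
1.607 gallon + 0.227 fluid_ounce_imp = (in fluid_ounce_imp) 214.3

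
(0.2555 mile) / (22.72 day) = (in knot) 0.0004072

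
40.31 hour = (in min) 2419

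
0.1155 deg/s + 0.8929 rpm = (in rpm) 0.9122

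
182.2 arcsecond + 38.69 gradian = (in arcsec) 1.255e+05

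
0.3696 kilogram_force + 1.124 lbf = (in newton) 8.624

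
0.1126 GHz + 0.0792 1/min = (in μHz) 1.126e+14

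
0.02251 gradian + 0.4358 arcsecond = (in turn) 5.661e-05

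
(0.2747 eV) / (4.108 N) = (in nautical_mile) 5.785e-24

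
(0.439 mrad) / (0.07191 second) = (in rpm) 0.0583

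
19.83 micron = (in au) 1.326e-16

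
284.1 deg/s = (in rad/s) 4.958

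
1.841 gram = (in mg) 1841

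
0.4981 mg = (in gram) 0.0004981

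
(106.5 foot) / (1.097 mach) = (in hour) 2.414e-05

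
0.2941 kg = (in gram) 294.1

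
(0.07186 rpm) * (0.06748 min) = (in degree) 1.746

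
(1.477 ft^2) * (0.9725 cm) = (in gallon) 0.3525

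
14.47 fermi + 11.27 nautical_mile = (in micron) 2.087e+10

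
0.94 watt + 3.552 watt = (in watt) 4.492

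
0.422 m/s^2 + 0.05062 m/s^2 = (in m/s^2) 0.4726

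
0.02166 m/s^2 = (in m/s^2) 0.02166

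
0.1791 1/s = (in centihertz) 17.91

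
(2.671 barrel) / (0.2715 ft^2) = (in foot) 55.24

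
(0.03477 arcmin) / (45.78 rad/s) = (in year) 7.006e-15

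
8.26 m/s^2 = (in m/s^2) 8.26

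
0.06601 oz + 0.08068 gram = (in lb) 0.004303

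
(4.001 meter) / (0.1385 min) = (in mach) 0.001414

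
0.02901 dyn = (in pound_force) 6.522e-08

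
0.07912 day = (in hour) 1.899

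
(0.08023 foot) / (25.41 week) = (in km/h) 5.728e-09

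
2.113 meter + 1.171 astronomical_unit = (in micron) 1.752e+17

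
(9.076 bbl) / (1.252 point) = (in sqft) 3.517e+04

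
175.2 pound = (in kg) 79.47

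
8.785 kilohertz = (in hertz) 8785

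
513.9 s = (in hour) 0.1427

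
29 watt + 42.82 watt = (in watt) 71.82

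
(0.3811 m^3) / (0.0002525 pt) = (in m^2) 4.278e+06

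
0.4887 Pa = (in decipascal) 4.887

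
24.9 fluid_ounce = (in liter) 0.7364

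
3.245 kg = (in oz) 114.5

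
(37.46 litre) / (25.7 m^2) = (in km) 1.458e-06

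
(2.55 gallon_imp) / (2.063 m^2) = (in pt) 15.93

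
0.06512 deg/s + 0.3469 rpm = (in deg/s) 2.147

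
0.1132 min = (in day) 7.861e-05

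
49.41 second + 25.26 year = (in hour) 2.213e+05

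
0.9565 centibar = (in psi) 0.1387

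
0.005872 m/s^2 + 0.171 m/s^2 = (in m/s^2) 0.1769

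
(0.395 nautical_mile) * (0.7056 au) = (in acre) 1.908e+10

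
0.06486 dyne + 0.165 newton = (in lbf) 0.03709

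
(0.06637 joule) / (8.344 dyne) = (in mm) 7.954e+05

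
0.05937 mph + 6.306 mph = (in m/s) 2.846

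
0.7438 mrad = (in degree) 0.04262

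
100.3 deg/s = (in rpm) 16.72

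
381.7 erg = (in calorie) 9.123e-06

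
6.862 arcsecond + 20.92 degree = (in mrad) 365.2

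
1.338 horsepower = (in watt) 997.7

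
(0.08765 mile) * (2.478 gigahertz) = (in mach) 1.027e+09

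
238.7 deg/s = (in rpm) 39.78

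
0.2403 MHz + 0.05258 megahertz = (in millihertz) 2.929e+08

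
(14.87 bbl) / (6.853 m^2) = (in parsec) 1.118e-17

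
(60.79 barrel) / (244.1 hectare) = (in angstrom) 3.959e+04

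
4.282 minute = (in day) 0.002974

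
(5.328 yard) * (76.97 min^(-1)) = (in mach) 0.01835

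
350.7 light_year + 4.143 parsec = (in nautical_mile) 1.861e+15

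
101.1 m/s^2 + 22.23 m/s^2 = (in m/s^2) 123.3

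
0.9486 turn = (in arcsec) 1.229e+06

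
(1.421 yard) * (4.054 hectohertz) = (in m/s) 526.8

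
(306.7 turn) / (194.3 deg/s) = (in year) 1.802e-05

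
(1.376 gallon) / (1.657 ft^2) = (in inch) 1.332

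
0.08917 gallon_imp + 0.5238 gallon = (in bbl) 0.01502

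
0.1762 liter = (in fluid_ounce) 5.958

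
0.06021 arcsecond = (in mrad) 0.0002919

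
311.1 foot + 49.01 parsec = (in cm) 1.512e+20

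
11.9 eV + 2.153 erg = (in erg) 2.153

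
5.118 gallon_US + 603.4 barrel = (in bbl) 603.5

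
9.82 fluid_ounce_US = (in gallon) 0.07672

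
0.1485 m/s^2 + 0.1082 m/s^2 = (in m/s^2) 0.2567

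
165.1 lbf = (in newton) 734.4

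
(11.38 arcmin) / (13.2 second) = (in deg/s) 0.01437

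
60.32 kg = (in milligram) 6.032e+07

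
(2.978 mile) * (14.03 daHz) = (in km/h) 2.421e+06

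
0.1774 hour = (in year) 2.025e-05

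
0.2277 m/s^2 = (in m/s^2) 0.2277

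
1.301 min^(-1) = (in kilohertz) 2.168e-05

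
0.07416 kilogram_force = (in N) 0.7273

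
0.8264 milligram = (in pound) 1.822e-06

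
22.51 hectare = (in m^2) 2.251e+05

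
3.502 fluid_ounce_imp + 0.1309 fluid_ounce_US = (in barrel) 0.0006502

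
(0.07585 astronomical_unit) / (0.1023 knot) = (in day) 2.495e+06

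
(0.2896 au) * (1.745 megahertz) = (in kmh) 2.722e+17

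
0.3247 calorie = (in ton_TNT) 3.247e-10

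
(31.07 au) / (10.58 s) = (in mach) 1.29e+09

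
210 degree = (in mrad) 3665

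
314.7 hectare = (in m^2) 3.147e+06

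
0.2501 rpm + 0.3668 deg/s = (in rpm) 0.3112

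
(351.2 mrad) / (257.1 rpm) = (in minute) 0.0002174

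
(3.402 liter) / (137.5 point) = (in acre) 1.733e-05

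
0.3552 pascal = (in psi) 5.152e-05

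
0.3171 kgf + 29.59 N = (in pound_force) 7.351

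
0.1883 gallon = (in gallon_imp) 0.1568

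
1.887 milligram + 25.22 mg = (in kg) 2.711e-05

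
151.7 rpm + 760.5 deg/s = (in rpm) 278.4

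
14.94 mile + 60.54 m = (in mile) 14.98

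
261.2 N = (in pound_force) 58.72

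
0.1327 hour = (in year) 1.515e-05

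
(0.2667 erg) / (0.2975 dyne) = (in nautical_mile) 4.841e-06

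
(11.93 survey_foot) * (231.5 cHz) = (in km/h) 30.3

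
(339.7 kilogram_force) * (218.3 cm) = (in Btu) 6.893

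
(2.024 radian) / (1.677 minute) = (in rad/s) 0.02012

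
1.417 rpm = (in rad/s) 0.1484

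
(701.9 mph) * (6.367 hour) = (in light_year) 7.602e-10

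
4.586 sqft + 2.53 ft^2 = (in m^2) 0.6611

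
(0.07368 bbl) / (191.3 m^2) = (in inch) 0.002411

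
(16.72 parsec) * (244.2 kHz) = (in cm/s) 1.26e+25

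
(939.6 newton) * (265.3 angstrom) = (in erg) 249.3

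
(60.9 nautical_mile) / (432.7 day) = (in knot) 0.005864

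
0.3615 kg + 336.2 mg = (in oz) 12.76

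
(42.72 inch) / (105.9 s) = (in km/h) 0.03689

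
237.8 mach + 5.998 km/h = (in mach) 237.8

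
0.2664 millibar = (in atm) 0.0002629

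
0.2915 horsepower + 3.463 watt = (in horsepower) 0.2961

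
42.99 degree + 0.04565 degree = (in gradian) 47.82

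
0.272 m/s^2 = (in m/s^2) 0.272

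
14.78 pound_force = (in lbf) 14.78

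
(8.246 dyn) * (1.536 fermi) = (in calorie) 3.027e-20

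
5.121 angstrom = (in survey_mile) 3.182e-13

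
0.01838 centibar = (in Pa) 18.38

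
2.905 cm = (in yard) 0.03177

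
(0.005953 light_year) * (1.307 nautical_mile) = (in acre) 3.369e+13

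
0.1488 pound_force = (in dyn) 6.619e+04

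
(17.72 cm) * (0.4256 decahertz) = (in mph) 1.687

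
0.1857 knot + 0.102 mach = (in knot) 67.7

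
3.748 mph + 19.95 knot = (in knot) 23.21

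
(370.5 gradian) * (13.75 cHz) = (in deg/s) 45.85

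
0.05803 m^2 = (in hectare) 5.803e-06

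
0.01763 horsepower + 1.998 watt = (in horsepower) 0.02031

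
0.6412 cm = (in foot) 0.02104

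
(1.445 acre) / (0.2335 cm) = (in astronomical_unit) 1.674e-05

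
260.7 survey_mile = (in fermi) 4.196e+20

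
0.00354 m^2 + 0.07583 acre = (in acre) 0.07583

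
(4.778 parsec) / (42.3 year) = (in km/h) 3.979e+08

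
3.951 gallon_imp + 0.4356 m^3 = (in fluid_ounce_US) 1.534e+04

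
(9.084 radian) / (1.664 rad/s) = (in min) 0.09099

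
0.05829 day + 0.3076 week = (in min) 3185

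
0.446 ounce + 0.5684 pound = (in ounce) 9.54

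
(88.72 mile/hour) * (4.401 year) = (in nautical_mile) 2.972e+06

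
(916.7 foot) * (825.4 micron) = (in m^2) 0.2306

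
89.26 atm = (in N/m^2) 9.044e+06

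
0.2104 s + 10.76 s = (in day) 0.000127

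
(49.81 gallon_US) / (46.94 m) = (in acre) 9.926e-07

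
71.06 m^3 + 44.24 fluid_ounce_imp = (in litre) 7.106e+04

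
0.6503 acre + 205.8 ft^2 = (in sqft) 2.853e+04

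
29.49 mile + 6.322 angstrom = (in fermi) 4.746e+19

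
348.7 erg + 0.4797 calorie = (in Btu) 0.001902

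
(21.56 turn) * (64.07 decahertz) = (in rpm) 8.288e+05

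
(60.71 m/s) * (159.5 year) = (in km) 3.054e+08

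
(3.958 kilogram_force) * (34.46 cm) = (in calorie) 3.197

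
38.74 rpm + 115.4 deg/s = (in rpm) 57.97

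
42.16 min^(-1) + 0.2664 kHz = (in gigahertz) 2.671e-07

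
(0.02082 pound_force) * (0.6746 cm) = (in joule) 0.0006248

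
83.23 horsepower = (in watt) 6.206e+04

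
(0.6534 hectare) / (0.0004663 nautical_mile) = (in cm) 7.566e+05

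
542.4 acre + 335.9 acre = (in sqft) 3.826e+07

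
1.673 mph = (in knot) 1.454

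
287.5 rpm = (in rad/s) 30.11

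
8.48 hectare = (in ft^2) 9.128e+05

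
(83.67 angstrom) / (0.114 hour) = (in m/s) 2.039e-11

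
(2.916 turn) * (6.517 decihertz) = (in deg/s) 684.1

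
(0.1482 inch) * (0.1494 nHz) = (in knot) 1.093e-12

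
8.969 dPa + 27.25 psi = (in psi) 27.25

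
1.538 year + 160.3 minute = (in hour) 1.348e+04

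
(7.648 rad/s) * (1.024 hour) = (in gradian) 1.795e+06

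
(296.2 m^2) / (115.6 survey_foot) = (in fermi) 8.406e+15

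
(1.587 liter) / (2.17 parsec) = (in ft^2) 2.551e-19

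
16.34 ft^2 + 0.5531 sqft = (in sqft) 16.89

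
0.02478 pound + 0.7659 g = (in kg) 0.01201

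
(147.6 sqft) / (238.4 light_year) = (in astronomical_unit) 4.064e-29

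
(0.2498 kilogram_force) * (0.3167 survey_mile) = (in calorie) 298.4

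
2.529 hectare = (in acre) 6.249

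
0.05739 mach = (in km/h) 70.35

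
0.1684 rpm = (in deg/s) 1.01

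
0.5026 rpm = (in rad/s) 0.05263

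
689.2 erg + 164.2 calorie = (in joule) 687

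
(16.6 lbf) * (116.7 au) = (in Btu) 1.222e+12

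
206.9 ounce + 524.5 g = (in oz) 225.4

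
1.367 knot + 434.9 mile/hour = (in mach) 0.573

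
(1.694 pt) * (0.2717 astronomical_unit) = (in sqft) 2.615e+08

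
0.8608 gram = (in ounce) 0.03036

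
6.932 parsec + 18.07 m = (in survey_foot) 7.018e+17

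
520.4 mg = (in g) 0.5204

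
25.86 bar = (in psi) 375.1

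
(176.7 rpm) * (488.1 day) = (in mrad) 7.803e+11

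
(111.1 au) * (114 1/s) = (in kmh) 6.821e+15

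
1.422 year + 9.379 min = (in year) 1.422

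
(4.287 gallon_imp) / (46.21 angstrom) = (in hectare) 421.8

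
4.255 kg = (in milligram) 4.255e+06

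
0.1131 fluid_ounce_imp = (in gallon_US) 0.0008489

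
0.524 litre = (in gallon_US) 0.1384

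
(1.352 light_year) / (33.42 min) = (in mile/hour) 1.427e+13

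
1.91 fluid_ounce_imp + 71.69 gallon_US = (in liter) 271.4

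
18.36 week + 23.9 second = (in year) 0.3521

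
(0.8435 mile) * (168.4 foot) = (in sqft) 7.5e+05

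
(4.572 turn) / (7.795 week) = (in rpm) 5.819e-05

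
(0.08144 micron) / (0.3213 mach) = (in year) 2.36e-17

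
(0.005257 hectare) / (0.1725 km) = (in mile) 0.0001894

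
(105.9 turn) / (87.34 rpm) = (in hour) 0.02021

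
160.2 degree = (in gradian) 178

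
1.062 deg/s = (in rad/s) 0.01854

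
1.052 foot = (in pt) 908.9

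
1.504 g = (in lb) 0.003316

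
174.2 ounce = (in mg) 4.938e+06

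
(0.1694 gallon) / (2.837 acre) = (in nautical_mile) 3.016e-11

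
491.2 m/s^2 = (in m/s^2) 491.2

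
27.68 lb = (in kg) 12.56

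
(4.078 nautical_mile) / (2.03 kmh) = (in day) 0.155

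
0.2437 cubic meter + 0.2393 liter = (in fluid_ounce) 8249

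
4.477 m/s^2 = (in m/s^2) 4.477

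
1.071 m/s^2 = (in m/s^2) 1.071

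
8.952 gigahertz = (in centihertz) 8.952e+11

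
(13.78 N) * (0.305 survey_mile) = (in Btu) 6.411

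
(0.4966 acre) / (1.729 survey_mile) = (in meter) 0.7222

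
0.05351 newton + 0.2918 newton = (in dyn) 3.453e+04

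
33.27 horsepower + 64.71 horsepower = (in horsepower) 97.98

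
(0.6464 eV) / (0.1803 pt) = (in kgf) 1.66e-16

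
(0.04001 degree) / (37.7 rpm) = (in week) 2.925e-10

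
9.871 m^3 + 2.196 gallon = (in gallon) 2610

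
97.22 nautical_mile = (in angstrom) 1.801e+15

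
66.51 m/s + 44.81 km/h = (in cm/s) 7896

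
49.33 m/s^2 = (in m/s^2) 49.33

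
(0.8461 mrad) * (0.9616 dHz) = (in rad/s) 8.136e-05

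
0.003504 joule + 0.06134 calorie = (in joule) 0.2602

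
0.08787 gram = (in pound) 0.0001937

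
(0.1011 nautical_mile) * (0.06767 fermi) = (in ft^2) 1.364e-13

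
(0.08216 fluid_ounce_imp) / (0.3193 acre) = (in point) 5.121e-06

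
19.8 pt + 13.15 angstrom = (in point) 19.8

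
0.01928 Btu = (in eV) 1.27e+20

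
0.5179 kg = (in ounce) 18.27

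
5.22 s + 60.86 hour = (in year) 0.006948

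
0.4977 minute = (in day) 0.0003456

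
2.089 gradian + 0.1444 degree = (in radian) 0.03533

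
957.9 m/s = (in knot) 1862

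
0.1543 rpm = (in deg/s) 0.9258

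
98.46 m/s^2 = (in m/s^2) 98.46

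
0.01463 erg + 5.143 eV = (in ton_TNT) 3.497e-19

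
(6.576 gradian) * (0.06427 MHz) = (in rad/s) 6639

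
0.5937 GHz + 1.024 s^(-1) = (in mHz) 5.937e+11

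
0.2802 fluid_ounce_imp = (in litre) 0.007961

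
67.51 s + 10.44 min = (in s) 693.9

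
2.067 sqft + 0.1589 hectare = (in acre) 0.3927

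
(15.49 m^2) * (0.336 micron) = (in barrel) 3.274e-05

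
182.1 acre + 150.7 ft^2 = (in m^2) 7.369e+05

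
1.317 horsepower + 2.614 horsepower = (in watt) 2931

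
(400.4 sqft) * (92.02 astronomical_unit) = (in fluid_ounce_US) 1.732e+19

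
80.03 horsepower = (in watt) 5.968e+04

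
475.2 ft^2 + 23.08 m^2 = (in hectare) 0.006723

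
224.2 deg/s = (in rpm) 37.37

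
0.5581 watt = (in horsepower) 0.0007484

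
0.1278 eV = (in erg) 2.048e-13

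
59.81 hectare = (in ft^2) 6.438e+06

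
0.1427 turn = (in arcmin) 3082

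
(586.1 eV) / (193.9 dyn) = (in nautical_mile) 2.615e-17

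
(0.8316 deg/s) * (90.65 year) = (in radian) 4.149e+07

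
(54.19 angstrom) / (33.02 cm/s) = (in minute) 2.735e-10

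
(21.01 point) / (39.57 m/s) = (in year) 5.94e-12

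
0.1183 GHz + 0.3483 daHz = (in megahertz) 118.3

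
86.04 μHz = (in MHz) 8.604e-11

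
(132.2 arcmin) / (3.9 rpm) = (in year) 2.986e-09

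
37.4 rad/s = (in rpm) 357.1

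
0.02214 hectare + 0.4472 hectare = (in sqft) 5.052e+04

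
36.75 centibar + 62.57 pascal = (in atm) 0.3633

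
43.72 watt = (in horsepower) 0.05863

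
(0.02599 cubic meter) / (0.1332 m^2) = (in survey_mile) 0.0001212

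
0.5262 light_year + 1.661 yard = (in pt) 1.411e+19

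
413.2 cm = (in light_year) 4.368e-16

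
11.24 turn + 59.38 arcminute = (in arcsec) 1.457e+07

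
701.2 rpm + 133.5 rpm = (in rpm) 834.7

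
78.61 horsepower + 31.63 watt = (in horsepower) 78.65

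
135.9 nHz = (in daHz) 1.359e-08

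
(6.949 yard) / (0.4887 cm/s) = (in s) 1300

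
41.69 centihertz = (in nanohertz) 4.169e+08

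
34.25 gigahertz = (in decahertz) 3.425e+09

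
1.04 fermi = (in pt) 2.948e-12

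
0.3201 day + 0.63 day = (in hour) 22.8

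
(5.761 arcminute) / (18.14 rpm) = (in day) 1.021e-08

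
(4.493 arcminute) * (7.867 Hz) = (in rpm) 0.09818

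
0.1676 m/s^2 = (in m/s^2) 0.1676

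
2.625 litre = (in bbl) 0.01651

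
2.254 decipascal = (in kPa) 0.0002254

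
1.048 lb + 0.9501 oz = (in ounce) 17.72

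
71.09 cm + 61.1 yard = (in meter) 56.58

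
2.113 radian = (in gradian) 134.5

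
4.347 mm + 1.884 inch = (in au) 3.489e-13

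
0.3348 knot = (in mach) 0.0005058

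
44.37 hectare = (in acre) 109.6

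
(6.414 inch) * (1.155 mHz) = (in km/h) 0.0006774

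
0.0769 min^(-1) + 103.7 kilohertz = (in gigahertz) 0.0001037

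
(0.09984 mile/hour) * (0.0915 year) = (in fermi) 1.288e+20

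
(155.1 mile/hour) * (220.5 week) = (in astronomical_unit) 0.06181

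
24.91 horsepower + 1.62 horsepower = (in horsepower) 26.53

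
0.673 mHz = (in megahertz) 6.73e-10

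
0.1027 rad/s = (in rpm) 0.9807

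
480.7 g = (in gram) 480.7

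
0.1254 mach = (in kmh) 153.7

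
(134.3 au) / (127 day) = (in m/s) 1.831e+06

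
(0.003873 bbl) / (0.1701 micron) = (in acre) 0.8945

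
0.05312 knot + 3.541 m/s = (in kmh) 12.85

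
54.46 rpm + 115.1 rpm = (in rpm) 169.6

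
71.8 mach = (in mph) 5.469e+04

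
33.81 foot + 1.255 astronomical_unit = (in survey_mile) 1.167e+08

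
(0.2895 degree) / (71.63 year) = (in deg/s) 1.282e-10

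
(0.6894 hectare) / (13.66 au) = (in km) 3.374e-12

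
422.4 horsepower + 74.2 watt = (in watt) 3.151e+05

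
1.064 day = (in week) 0.152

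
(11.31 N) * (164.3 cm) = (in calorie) 4.441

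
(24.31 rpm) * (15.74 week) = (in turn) 3.857e+06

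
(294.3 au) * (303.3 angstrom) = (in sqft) 1.437e+07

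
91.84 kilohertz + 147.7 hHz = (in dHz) 1.066e+06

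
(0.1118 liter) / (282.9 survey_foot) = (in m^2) 1.297e-06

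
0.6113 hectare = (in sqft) 6.58e+04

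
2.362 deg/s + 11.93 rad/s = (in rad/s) 11.97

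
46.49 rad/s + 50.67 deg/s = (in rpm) 452.4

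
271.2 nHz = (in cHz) 2.712e-05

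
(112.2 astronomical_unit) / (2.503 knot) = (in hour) 3.621e+09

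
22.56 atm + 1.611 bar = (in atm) 24.15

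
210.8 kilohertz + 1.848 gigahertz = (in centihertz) 1.848e+11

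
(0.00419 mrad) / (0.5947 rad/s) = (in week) 1.165e-11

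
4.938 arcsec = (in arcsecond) 4.938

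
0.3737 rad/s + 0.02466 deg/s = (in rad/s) 0.3741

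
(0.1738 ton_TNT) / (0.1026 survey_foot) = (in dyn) 2.325e+15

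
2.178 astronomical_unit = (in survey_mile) 2.025e+08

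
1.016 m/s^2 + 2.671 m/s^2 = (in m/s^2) 3.687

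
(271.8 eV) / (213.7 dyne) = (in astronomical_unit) 1.362e-25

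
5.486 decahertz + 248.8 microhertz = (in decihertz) 548.6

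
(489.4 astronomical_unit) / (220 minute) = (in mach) 1.629e+07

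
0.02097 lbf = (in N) 0.09328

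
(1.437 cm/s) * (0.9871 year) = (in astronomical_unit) 2.99e-06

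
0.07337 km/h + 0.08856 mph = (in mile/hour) 0.1342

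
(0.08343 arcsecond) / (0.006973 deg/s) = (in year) 1.054e-10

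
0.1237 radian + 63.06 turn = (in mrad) 3.963e+05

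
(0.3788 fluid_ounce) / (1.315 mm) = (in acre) 2.105e-06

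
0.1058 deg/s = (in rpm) 0.01763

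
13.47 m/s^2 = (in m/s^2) 13.47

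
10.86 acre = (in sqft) 4.731e+05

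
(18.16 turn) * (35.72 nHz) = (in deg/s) 0.0002335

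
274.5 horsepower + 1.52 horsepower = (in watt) 2.058e+05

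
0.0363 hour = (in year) 4.144e-06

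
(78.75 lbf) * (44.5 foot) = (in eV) 2.966e+22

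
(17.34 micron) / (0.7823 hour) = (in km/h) 2.217e-08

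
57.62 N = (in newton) 57.62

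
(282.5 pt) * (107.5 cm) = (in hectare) 1.071e-05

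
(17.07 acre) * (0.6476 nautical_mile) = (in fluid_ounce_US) 2.802e+12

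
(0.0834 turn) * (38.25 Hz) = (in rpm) 191.4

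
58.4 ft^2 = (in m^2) 5.426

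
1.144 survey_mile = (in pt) 5.219e+06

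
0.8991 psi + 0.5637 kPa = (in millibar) 67.63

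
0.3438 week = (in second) 2.079e+05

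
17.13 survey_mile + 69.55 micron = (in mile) 17.13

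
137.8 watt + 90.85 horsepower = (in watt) 6.788e+04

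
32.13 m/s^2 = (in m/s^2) 32.13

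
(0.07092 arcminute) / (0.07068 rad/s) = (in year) 9.255e-12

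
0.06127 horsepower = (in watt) 45.69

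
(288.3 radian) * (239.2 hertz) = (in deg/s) 3.951e+06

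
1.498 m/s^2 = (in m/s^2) 1.498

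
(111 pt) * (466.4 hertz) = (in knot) 35.5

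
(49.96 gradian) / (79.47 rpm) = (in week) 1.559e-07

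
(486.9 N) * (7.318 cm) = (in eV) 2.224e+20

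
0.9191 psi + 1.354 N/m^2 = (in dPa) 6.338e+04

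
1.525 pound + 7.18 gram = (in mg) 6.989e+05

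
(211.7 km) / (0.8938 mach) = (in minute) 11.59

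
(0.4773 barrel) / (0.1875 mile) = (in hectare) 2.515e-08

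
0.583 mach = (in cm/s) 1.985e+04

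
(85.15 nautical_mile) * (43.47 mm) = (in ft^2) 7.379e+04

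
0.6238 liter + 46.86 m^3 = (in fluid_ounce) 1.585e+06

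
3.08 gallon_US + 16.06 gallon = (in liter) 72.45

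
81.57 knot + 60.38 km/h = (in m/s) 58.74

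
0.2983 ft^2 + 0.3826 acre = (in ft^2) 1.667e+04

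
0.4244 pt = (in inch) 0.005894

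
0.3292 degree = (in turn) 0.0009144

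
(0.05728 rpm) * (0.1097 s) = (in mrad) 0.658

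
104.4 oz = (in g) 2960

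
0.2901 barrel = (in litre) 46.12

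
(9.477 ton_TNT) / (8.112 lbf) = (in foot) 3.605e+09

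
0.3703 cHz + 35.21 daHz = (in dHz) 3521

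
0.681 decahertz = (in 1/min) 408.6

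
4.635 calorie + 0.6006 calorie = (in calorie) 5.236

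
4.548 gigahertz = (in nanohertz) 4.548e+18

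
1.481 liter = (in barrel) 0.009315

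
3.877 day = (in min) 5583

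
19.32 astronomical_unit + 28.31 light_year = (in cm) 2.678e+19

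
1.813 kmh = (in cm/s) 50.36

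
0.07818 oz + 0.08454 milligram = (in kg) 0.002216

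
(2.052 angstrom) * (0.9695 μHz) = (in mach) 5.843e-19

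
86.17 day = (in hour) 2068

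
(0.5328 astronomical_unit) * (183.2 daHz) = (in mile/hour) 3.266e+14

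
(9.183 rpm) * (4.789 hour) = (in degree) 9.499e+05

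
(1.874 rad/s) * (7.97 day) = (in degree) 7.394e+07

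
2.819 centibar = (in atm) 0.02782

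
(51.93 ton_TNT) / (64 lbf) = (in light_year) 8.067e-08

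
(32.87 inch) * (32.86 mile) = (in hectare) 4.415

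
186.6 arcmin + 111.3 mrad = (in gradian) 10.54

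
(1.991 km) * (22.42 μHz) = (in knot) 0.08677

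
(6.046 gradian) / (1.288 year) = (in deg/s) 1.34e-07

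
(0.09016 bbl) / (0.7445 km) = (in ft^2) 0.0002072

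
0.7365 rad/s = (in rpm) 7.033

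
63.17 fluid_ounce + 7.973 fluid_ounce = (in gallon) 0.5558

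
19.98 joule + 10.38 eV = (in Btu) 0.01894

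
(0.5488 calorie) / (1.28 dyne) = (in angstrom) 1.794e+15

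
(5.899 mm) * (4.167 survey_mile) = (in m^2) 39.56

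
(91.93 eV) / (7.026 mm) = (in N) 2.096e-15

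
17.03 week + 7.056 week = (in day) 168.6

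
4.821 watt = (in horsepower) 0.006465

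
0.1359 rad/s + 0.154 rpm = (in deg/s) 8.71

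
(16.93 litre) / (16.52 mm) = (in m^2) 1.025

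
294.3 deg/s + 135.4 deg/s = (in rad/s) 7.5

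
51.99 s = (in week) 8.596e-05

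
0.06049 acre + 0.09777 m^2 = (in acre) 0.06051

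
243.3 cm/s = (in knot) 4.729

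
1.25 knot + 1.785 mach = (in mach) 1.787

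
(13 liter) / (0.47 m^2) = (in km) 2.766e-05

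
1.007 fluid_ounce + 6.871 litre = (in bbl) 0.0434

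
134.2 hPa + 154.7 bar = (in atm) 152.8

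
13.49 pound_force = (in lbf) 13.49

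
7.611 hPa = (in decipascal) 7611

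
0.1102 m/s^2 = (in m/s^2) 0.1102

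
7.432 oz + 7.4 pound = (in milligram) 3.567e+06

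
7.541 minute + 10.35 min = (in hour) 0.2982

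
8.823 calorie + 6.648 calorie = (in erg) 6.473e+08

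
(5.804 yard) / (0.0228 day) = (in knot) 0.005237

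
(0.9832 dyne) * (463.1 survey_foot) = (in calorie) 0.0003317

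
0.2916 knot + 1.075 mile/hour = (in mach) 0.001852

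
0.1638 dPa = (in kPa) 1.638e-05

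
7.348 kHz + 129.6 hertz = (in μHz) 7.478e+09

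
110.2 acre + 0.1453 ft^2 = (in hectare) 44.6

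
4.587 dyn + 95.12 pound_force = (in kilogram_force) 43.15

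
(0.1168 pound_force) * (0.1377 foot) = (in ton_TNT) 5.212e-12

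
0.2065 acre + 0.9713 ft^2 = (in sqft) 8996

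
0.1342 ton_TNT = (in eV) 3.505e+27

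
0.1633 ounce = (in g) 4.629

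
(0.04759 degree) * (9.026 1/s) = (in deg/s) 0.4295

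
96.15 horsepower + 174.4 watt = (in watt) 7.187e+04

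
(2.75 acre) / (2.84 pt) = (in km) 1.111e+04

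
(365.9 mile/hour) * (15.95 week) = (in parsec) 5.114e-08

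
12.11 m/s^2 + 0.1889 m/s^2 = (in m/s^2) 12.3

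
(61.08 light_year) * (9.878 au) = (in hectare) 8.539e+25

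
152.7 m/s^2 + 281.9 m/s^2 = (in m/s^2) 434.6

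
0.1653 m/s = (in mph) 0.3698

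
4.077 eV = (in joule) 6.532e-19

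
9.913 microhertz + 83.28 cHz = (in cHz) 83.28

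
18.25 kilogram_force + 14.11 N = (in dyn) 1.931e+07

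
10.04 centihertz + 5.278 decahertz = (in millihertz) 5.288e+04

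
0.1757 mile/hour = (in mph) 0.1757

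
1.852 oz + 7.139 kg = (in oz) 253.7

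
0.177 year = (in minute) 9.303e+04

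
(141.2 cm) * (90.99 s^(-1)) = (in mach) 0.3773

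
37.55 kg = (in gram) 3.755e+04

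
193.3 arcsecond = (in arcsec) 193.3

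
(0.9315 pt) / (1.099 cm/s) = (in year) 9.482e-10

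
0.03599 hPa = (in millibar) 0.03599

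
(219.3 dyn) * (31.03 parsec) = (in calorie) 5.019e+14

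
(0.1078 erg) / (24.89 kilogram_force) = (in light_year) 4.668e-27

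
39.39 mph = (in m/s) 17.61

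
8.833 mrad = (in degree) 0.5061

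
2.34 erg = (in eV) 1.461e+12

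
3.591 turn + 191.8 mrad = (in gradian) 1449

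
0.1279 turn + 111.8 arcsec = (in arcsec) 1.659e+05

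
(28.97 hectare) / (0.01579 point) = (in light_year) 5.497e-06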